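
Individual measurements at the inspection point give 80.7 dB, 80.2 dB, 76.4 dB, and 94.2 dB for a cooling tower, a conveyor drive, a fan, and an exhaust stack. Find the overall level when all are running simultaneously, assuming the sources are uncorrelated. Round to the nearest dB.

Incoherent sources combine by intensity addition: L_total = 10·log₁₀(Σ 10^(L_i/10)).
Σ 10^(L/10) = 10^(80.7/10) + 10^(80.2/10) + 10^(76.4/10) + 10^(94.2/10) = 2.896e+09.
L_total = 10·log₁₀(2.896e+09) = 94.62 dB.

95 dB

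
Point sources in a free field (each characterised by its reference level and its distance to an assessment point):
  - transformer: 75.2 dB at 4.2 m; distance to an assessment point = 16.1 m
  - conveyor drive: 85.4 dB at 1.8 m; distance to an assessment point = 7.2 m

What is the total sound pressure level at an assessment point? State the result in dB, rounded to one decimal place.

73.8 dB

Propagate each source to the receiver with L = L_ref − 20·log₁₀(r/r_ref), then add intensities.
transformer: 75.2 − 20·log₁₀(16.1/4.2) = 75.2 − 11.67 = 63.53 dB.
conveyor drive: 85.4 − 20·log₁₀(7.2/1.8) = 85.4 − 12.04 = 73.36 dB.
Σ 10^(L/10) = 2.392e+07 → L_total = 10·log₁₀(2.392e+07) = 73.79 dB.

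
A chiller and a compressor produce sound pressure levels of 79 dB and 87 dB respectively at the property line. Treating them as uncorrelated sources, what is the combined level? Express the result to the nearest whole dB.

88 dB

Incoherent sources combine by intensity addition: L_total = 10·log₁₀(Σ 10^(L_i/10)).
Σ 10^(L/10) = 10^(79/10) + 10^(87/10) = 5.806e+08.
L_total = 10·log₁₀(5.806e+08) = 87.64 dB.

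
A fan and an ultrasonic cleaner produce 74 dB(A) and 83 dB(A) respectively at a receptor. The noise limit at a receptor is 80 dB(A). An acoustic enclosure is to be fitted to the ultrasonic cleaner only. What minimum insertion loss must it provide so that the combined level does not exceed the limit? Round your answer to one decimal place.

The untreated sources together contribute 10^(74/10) = 2.512e+07, i.e. 74.00 dB(A).
To meet 80 dB(A) overall, the treated ultrasonic cleaner may contribute at most 10^(80/10) − 2.512e+07 = 7.488e+07, i.e. 78.74 dB(A).
Required insertion loss = 83 − 78.74 = 4.26 dB.

4.3 dB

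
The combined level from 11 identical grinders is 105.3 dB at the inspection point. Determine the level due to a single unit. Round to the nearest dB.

For N identical incoherent sources L_total = L₁ + 10·log₁₀ N, so L₁ = 105.3 − 10·log₁₀(11) = 105.3 − 10.414.

95 dB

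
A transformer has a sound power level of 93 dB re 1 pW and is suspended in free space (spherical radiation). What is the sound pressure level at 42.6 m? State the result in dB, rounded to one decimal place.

49.4 dB

L_p = L_w − 10·log₁₀(4π·r²) with r = 42.6 m.
4π·r² = 2.28e+04 m², 10·log₁₀ of that is 43.580 dB.
L_p = 93 − 43.580 = 49.42 dB.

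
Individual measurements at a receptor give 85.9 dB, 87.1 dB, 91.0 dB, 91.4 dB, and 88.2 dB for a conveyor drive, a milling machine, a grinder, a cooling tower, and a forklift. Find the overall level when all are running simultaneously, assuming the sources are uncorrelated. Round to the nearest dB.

For uncorrelated sources the intensities add, so convert each level to linear form, sum, and take 10·log₁₀ of the total.
Σ 10^(L/10) = 10^(85.9/10) + 10^(87.1/10) + 10^(91.0/10) + 10^(91.4/10) + 10^(88.2/10) = 4.202e+09.
L_total = 10·log₁₀(4.202e+09) = 96.23 dB.

96 dB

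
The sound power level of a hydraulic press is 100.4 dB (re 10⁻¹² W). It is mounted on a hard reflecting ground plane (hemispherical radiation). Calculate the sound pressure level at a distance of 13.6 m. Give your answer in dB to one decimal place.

Free-field hemispherical radiation: L_p = L_w − 10·log₁₀(2π·r²), r = 13.6 m.
2π·r² = 1162 m², 10·log₁₀ of that is 30.653 dB.
L_p = 100.4 − 30.653 = 69.75 dB.

69.7 dB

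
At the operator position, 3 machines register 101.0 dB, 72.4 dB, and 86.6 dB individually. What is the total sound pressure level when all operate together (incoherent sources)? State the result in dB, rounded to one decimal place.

101.2 dB

Incoherent sources combine by intensity addition: L_total = 10·log₁₀(Σ 10^(L_i/10)).
Σ 10^(L/10) = 10^(101.0/10) + 10^(72.4/10) + 10^(86.6/10) = 1.306e+10.
L_total = 10·log₁₀(1.306e+10) = 101.16 dB.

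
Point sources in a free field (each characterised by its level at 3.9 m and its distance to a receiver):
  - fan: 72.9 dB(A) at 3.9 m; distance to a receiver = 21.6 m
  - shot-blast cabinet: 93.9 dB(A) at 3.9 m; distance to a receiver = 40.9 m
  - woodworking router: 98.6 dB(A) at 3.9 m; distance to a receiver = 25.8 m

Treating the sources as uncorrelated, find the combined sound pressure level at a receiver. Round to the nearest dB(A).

83 dB(A)

Apply inverse-square spreading to bring every level to the receiver, then sum 10^(L/10).
fan: 72.9 − 20·log₁₀(21.6/3.9) = 72.9 − 14.87 = 58.03 dB(A).
shot-blast cabinet: 93.9 − 20·log₁₀(40.9/3.9) = 93.9 − 20.41 = 73.49 dB(A).
woodworking router: 98.6 − 20·log₁₀(25.8/3.9) = 98.6 − 16.41 = 82.19 dB(A).
Σ 10^(L/10) = 1.885e+08 → L_total = 10·log₁₀(1.885e+08) = 82.75 dB(A).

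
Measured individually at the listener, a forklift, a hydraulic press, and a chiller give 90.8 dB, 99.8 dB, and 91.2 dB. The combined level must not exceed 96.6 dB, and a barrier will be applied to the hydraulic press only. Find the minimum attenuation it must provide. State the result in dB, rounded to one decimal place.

The untreated sources together contribute 10^(90.8/10) + 10^(91.2/10) = 2.521e+09, i.e. 94.01 dB.
The limit corresponds to 10^(96.6/10) = 4.571e+09; subtracting the fixed part leaves 2.050e+09 for the hydraulic press, i.e. 93.12 dB.
Required insertion loss = 99.8 − 93.12 = 6.68 dB.

6.7 dB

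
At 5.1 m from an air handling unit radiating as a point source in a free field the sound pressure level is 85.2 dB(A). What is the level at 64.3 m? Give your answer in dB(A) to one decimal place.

63.2 dB(A)

Point-source attenuation: ΔL = 20·log₁₀(r₂/r₁) = 20·log₁₀(64.3/5.1) = 22.013 dB.
L₂ = 85.2 − 20·log₁₀(64.3/5.1) = 85.2 − 22.013 = 63.19 dB(A).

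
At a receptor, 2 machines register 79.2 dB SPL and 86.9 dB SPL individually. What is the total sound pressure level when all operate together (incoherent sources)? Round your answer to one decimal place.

Incoherent sources combine by intensity addition: L_total = 10·log₁₀(Σ 10^(L_i/10)).
Σ 10^(L/10) = 10^(79.2/10) + 10^(86.9/10) = 5.730e+08.
L_total = 10·log₁₀(5.730e+08) = 87.58 dB SPL.

87.6 dB SPL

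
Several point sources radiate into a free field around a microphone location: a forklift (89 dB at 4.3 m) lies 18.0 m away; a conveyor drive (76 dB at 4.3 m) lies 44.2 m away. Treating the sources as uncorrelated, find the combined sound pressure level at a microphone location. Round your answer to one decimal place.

76.6 dB

Apply inverse-square spreading to bring every level to the receiver, then sum 10^(L/10).
forklift: 89 − 20·log₁₀(18.0/4.3) = 89 − 12.44 = 76.56 dB.
conveyor drive: 76 − 20·log₁₀(44.2/4.3) = 76 − 20.24 = 55.76 dB.
Σ 10^(L/10) = 4.571e+07 → L_total = 10·log₁₀(4.571e+07) = 76.60 dB.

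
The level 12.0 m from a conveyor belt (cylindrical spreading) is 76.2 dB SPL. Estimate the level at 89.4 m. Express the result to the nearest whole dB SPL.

67 dB SPL

For a line source, L₂ = L₁ − 10·log₁₀(r₂/r₁).
L₂ = 76.2 − 10·log₁₀(89.4/12.0) = 76.2 − 8.722 = 67.48 dB SPL.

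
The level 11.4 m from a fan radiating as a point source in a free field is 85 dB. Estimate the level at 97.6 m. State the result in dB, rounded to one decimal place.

66.3 dB

Point-source attenuation: ΔL = 20·log₁₀(r₂/r₁) = 20·log₁₀(97.6/11.4) = 18.651 dB.
L₂ = 85 − 20·log₁₀(97.6/11.4) = 85 − 18.651 = 66.35 dB.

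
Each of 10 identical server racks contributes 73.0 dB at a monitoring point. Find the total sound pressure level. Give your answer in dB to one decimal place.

L_total = L₁ + 10·log₁₀ N for N identical incoherent sources.
L_total = 73.0 + 10·log₁₀(10) = 73.0 + 10.000 = 83.00 dB.

83.0 dB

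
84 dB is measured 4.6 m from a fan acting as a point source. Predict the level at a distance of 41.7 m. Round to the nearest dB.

Spherical spreading from a point source gives a 20·log₁₀(r₂/r₁) drop.
L₂ = 84 − 20·log₁₀(41.7/4.6) = 84 − 19.148 = 64.85 dB.

65 dB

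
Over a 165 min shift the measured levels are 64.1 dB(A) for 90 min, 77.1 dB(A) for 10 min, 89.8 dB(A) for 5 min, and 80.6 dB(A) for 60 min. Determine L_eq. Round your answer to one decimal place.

L_eq = 10·log₁₀[(1/T)·Σ tᵢ·10^(Lᵢ/10)] with T = 165 min.
Σ tᵢ·10^(Lᵢ/10) = 90·10^(64.1/10) + 10·10^(77.1/10) + 5·10^(89.8/10) + 60·10^(80.6/10) = 1.241e+10.
L_eq = 10·log₁₀(1.241e+10/165) = 78.76 dB(A).

78.8 dB(A)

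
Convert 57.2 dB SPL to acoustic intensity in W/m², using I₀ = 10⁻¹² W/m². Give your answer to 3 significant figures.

5.25e-07 W/m²

L = 10·log₁₀(I/I₀) ⇒ I = I₀·10^(L/10) = 10⁻¹² × 10^5.72.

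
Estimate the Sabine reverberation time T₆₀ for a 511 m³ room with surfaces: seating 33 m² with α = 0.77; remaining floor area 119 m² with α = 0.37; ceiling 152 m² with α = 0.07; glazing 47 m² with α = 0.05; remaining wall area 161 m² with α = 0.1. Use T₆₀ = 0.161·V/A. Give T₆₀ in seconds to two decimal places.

0.83 s

Summing Sᵢαᵢ: 33·0.77 + 119·0.37 + 152·0.07 + 47·0.05 + 161·0.1 = 98.53 m².
T₆₀ = 0.161 × 511 / 98.53 = 0.835 s.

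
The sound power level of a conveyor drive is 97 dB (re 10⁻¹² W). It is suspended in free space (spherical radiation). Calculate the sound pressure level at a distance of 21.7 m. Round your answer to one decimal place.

Free-field spherical radiation: L_p = L_w − 10·log₁₀(4π·r²), r = 21.7 m.
4π·r² = 5917 m², 10·log₁₀ of that is 37.721 dB.
L_p = 97 − 37.721 = 59.28 dB.

59.3 dB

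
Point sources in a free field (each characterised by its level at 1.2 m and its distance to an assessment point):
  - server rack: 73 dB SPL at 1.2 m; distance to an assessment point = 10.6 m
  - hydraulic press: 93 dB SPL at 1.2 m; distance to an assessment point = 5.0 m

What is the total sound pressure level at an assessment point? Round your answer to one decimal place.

First find each source's level at the receiver (point-source: −20·log₁₀(r/r_ref)), then combine on an intensity basis.
server rack: 73 − 20·log₁₀(10.6/1.2) = 73 − 18.92 = 54.08 dB SPL.
hydraulic press: 93 − 20·log₁₀(5.0/1.2) = 93 − 12.40 = 80.60 dB SPL.
Σ 10^(L/10) = 1.152e+08 → L_total = 10·log₁₀(1.152e+08) = 80.61 dB SPL.

80.6 dB SPL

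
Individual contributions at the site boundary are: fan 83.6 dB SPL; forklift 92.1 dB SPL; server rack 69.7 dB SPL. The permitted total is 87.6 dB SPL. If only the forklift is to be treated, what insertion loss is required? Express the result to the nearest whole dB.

7 dB

Everything except the forklift sums to 10^(83.6/10) + 10^(69.7/10) = 2.384e+08 in linear terms, 83.77 dB SPL.
The limit corresponds to 10^(87.6/10) = 5.754e+08; subtracting the fixed part leaves 3.370e+08 for the forklift, i.e. 85.28 dB SPL.
Required insertion loss = 92.1 − 85.28 = 6.82 dB.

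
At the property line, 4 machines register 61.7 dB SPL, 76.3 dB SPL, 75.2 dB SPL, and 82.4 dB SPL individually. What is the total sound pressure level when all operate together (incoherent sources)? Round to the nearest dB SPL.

For uncorrelated sources the intensities add, so convert each level to linear form, sum, and take 10·log₁₀ of the total.
Σ 10^(L/10) = 10^(61.7/10) + 10^(76.3/10) + 10^(75.2/10) + 10^(82.4/10) = 2.510e+08.
L_total = 10·log₁₀(2.510e+08) = 84.00 dB SPL.

84 dB SPL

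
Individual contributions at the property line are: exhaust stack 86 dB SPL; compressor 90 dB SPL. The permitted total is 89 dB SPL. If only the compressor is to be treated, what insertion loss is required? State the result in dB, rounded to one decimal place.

Everything except the compressor sums to 10^(86/10) = 3.981e+08 in linear terms, 86.00 dB SPL.
The limit corresponds to 10^(89/10) = 7.943e+08; subtracting the fixed part leaves 3.962e+08 for the compressor, i.e. 85.98 dB SPL.
So the compressor must be reduced from 90 to 85.98 dB SPL: IL = 4.02 dB.

4.0 dB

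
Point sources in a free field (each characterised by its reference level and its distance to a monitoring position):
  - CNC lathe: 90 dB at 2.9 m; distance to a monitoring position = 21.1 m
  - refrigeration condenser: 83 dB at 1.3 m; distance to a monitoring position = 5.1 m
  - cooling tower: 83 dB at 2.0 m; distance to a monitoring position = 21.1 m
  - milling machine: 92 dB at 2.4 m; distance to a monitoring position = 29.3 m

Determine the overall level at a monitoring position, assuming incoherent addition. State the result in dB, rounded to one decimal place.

First find each source's level at the receiver (point-source: −20·log₁₀(r/r_ref)), then combine on an intensity basis.
CNC lathe: 90 − 20·log₁₀(21.1/2.9) = 90 − 17.24 = 72.76 dB.
refrigeration condenser: 83 − 20·log₁₀(5.1/1.3) = 83 − 11.87 = 71.13 dB.
cooling tower: 83 − 20·log₁₀(21.1/2.0) = 83 − 20.47 = 62.53 dB.
milling machine: 92 − 20·log₁₀(29.3/2.4) = 92 − 21.73 = 70.27 dB.
Σ 10^(L/10) = 4.428e+07 → L_total = 10·log₁₀(4.428e+07) = 76.46 dB.

76.5 dB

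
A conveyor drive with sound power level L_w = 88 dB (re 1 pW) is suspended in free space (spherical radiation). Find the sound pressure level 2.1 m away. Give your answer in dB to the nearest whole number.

The power spreads over a sphere of area 4π·r², so L_p = L_w − 10·log₁₀(4π·r²).
4π·r² = 55.42 m², 10·log₁₀ of that is 17.436 dB.
L_p = 88 − 17.436 = 70.56 dB.

71 dB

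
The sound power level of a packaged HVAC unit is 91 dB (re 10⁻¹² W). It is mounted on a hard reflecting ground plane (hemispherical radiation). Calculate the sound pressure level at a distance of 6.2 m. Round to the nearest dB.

67 dB

L_p = L_w − 10·log₁₀(2π·r²) with r = 6.2 m.
2π·r² = 241.5 m², 10·log₁₀ of that is 23.830 dB.
L_p = 91 − 23.830 = 67.17 dB.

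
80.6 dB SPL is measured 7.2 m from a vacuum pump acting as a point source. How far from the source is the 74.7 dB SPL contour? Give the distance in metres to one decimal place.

For a point source L₁ − L₂ = 20·log₁₀(r₂/r₁), so r₂ = r₁·10^((L₁−L₂)/20).
r₂ = 7.2·10^((80.6−74.7)/20) = 7.2·10^(5.9/20) = 14.20 m.

14.2 m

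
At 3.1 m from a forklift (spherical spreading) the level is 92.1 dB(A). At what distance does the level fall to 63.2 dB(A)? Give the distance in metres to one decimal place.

Point-source spreading drops the level by 20·log₁₀(r₂/r₁); inverting, r₂/r₁ = 10^(ΔL/20).
r₂ = 3.1·10^((92.1−63.2)/20) = 3.1·10^(28.9/20) = 86.37 m.

86.4 m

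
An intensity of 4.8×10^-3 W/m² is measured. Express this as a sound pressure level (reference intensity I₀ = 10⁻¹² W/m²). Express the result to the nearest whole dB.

L = 10·log₁₀(I/I₀) = 10·log₁₀(4.8×10^-3/10⁻¹²) = 10·log₁₀(4.8×10^9).
L = 10·(0.6812 + 9) = 96.81 dB.

97 dB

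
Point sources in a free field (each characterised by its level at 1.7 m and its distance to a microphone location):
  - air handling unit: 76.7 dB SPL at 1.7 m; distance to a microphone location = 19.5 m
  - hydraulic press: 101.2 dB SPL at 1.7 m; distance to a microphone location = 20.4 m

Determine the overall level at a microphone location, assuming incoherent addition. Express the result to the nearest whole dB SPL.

Apply inverse-square spreading to bring every level to the receiver, then sum 10^(L/10).
air handling unit: 76.7 − 20·log₁₀(19.5/1.7) = 76.7 − 21.19 = 55.51 dB SPL.
hydraulic press: 101.2 − 20·log₁₀(20.4/1.7) = 101.2 − 21.58 = 79.62 dB SPL.
Σ 10^(L/10) = 9.190e+07 → L_total = 10·log₁₀(9.190e+07) = 79.63 dB SPL.

80 dB SPL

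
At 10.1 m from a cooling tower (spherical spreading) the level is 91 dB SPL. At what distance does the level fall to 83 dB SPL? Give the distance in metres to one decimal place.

Point-source spreading drops the level by 20·log₁₀(r₂/r₁); inverting, r₂/r₁ = 10^(ΔL/20).
r₂ = 10.1·10^((91−83)/20) = 10.1·10^(8.0/20) = 25.37 m.

25.4 m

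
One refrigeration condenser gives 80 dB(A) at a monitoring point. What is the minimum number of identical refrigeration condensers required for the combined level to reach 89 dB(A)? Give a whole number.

8

Need L₁ + 10·log₁₀ N ≥ 89, i.e. log₁₀ N ≥ 0.90.
N ≥ 10^(9.0/10) = 7.943, so N = 8.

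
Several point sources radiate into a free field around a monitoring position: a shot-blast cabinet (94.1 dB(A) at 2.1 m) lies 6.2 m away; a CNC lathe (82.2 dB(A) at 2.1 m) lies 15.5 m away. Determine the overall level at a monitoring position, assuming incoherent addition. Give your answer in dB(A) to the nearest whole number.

85 dB(A)

Propagate each source to the receiver with L = L_ref − 20·log₁₀(r/r_ref), then add intensities.
shot-blast cabinet: 94.1 − 20·log₁₀(6.2/2.1) = 94.1 − 9.40 = 84.70 dB(A).
CNC lathe: 82.2 − 20·log₁₀(15.5/2.1) = 82.2 − 17.36 = 64.84 dB(A).
Σ 10^(L/10) = 2.979e+08 → L_total = 10·log₁₀(2.979e+08) = 84.74 dB(A).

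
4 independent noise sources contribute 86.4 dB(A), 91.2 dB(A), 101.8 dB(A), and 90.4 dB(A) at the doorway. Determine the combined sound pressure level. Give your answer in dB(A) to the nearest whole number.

103 dB(A)

For uncorrelated sources the intensities add, so convert each level to linear form, sum, and take 10·log₁₀ of the total.
Σ 10^(L/10) = 10^(86.4/10) + 10^(91.2/10) + 10^(101.8/10) + 10^(90.4/10) = 1.799e+10.
L_total = 10·log₁₀(1.799e+10) = 102.55 dB(A).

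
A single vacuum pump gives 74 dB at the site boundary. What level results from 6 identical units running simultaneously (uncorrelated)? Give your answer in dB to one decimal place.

L_total = L₁ + 10·log₁₀ N for N identical incoherent sources.
L_total = 74 + 10·log₁₀(6) = 74 + 7.782 = 81.78 dB.

81.8 dB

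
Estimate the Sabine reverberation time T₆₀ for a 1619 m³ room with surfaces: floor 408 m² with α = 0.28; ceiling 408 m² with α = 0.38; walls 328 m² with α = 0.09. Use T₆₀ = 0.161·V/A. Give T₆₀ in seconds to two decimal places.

A = Σ Sᵢαᵢ = 408·0.28 + 408·0.38 + 328·0.09 = 298.80 m².
T₆₀ = 0.161·V/A = 0.161·1619/298.80 = 0.872 s.

0.87 s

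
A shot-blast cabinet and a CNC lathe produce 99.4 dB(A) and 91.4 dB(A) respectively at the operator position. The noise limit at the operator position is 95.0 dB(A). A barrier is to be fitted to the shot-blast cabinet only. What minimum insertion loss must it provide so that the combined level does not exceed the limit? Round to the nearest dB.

Fixed contribution from the other source: Σ 10^(L/10) = 10^(91.4/10) = 1.380e+09 (91.40 dB(A)).
The limit corresponds to 10^(95.0/10) = 3.162e+09; subtracting the fixed part leaves 1.782e+09 for the shot-blast cabinet, i.e. 92.51 dB(A).
So the shot-blast cabinet must be reduced from 99.4 to 92.51 dB(A): IL = 6.89 dB.

7 dB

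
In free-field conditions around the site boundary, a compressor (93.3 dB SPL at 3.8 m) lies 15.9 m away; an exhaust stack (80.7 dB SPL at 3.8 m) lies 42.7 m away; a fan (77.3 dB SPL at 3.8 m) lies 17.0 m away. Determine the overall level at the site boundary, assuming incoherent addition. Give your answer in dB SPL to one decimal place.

First find each source's level at the receiver (point-source: −20·log₁₀(r/r_ref)), then combine on an intensity basis.
compressor: 93.3 − 20·log₁₀(15.9/3.8) = 93.3 − 12.43 = 80.87 dB SPL.
exhaust stack: 80.7 − 20·log₁₀(42.7/3.8) = 80.7 − 21.01 = 59.69 dB SPL.
fan: 77.3 − 20·log₁₀(17.0/3.8) = 77.3 − 13.01 = 64.29 dB SPL.
Σ 10^(L/10) = 1.257e+08 → L_total = 10·log₁₀(1.257e+08) = 80.99 dB SPL.

81.0 dB SPL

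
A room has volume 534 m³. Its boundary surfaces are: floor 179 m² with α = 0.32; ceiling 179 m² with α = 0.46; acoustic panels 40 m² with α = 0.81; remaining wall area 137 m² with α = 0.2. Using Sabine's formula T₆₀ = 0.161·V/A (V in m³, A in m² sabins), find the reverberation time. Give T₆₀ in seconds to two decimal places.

A = Σ Sᵢαᵢ = 179·0.32 + 179·0.46 + 40·0.81 + 137·0.2 = 199.42 m².
T₆₀ = 0.161 × 534 / 199.42 = 0.431 s.

0.43 s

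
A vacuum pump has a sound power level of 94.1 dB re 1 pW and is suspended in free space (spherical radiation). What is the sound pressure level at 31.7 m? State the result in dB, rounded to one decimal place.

53.1 dB

Free-field spherical radiation: L_p = L_w − 10·log₁₀(4π·r²), r = 31.7 m.
4π·r² = 1.263e+04 m², 10·log₁₀ of that is 41.013 dB.
L_p = 94.1 − 41.013 = 53.09 dB.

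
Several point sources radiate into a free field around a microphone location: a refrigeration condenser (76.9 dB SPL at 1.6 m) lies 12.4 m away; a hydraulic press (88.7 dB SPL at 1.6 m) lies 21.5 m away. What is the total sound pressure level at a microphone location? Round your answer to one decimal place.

First find each source's level at the receiver (point-source: −20·log₁₀(r/r_ref)), then combine on an intensity basis.
refrigeration condenser: 76.9 − 20·log₁₀(12.4/1.6) = 76.9 − 17.79 = 59.11 dB SPL.
hydraulic press: 88.7 − 20·log₁₀(21.5/1.6) = 88.7 − 22.57 = 66.13 dB SPL.
Σ 10^(L/10) = 4.921e+06 → L_total = 10·log₁₀(4.921e+06) = 66.92 dB SPL.

66.9 dB SPL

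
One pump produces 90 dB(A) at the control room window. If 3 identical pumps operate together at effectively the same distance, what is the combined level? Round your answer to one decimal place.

94.8 dB(A)

L_total = L₁ + 10·log₁₀ N for N identical incoherent sources.
L_total = 90 + 10·log₁₀(3) = 90 + 4.771 = 94.77 dB(A).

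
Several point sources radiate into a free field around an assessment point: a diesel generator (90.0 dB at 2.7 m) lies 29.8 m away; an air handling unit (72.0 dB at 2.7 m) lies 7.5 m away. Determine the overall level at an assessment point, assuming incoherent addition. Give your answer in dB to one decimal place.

70.1 dB

First find each source's level at the receiver (point-source: −20·log₁₀(r/r_ref)), then combine on an intensity basis.
diesel generator: 90.0 − 20·log₁₀(29.8/2.7) = 90.0 − 20.86 = 69.14 dB.
air handling unit: 72.0 − 20·log₁₀(7.5/2.7) = 72.0 − 8.87 = 63.13 dB.
Σ 10^(L/10) = 1.026e+07 → L_total = 10·log₁₀(1.026e+07) = 70.11 dB.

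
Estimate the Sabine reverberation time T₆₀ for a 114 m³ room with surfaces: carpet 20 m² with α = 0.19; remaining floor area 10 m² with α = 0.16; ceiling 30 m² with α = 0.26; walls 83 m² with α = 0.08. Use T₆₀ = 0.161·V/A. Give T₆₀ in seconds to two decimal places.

A = Σ Sᵢαᵢ = 20·0.19 + 10·0.16 + 30·0.26 + 83·0.08 = 19.84 m².
T₆₀ = 0.161 × 114 / 19.84 = 0.925 s.

0.93 s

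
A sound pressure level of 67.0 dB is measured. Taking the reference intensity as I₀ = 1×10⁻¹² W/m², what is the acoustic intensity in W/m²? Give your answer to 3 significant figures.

5.01e-06 W/m²

L = 10·log₁₀(I/I₀) ⇒ I = I₀·10^(L/10) = 10⁻¹² × 10^6.70.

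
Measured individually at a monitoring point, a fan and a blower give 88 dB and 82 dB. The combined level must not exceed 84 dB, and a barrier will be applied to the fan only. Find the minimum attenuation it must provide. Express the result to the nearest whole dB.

Everything except the fan sums to 10^(82/10) = 1.585e+08 in linear terms, 82.00 dB.
To meet 84 dB overall, the treated fan may contribute at most 10^(84/10) − 1.585e+08 = 9.270e+07, i.e. 79.67 dB.
Required insertion loss = 88 − 79.67 = 8.33 dB.

8 dB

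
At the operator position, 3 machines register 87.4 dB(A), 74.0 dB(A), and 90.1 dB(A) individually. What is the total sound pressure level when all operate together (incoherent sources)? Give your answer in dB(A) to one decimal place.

For uncorrelated sources the intensities add, so convert each level to linear form, sum, and take 10·log₁₀ of the total.
Σ 10^(L/10) = 10^(87.4/10) + 10^(74.0/10) + 10^(90.1/10) = 1.598e+09.
L_total = 10·log₁₀(1.598e+09) = 92.04 dB(A).

92.0 dB(A)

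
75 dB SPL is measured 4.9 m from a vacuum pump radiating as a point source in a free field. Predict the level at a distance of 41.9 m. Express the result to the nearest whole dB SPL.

56 dB SPL

Point-source attenuation: ΔL = 20·log₁₀(r₂/r₁) = 20·log₁₀(41.9/4.9) = 18.640 dB.
L₂ = 75 − 20·log₁₀(41.9/4.9) = 75 − 18.640 = 56.36 dB SPL.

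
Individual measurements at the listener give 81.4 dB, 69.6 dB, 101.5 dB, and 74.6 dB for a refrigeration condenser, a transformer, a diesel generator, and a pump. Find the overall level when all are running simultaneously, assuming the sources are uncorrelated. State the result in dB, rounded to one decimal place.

101.6 dB

For uncorrelated sources the intensities add, so convert each level to linear form, sum, and take 10·log₁₀ of the total.
Σ 10^(L/10) = 10^(81.4/10) + 10^(69.6/10) + 10^(101.5/10) + 10^(74.6/10) = 1.430e+10.
L_total = 10·log₁₀(1.430e+10) = 101.55 dB.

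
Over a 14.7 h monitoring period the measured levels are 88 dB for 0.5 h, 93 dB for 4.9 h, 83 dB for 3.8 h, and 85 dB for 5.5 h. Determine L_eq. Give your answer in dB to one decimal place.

89.3 dB

L_eq = 10·log₁₀[(1/T)·Σ tᵢ·10^(Lᵢ/10)] with T = 14.7 h.
Σ tᵢ·10^(Lᵢ/10) = 0.5·10^(88/10) + 4.9·10^(93/10) + 3.8·10^(83/10) + 5.5·10^(85/10) = 1.259e+10.
L_eq = 10·log₁₀(1.259e+10/14.7) = 89.33 dB.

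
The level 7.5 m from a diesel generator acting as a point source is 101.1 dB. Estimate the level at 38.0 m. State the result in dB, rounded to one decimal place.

Point-source attenuation: ΔL = 20·log₁₀(r₂/r₁) = 20·log₁₀(38.0/7.5) = 14.094 dB.
L₂ = 101.1 − 20·log₁₀(38.0/7.5) = 101.1 − 14.094 = 87.01 dB.

87.0 dB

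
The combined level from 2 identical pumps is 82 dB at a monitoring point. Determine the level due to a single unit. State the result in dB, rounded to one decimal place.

79.0 dB

2 equal contributions raise the level by 10·log₁₀ 2 = 3.010 dB, so each unit alone gives 82 − 3.010.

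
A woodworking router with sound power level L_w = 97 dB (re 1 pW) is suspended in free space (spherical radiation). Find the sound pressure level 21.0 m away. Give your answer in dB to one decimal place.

59.6 dB

L_p = L_w − 10·log₁₀(4π·r²) with r = 21.0 m.
4π·r² = 5542 m², 10·log₁₀ of that is 37.436 dB.
L_p = 97 − 37.436 = 59.56 dB.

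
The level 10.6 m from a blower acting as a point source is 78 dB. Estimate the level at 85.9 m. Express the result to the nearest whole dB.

Point-source attenuation: ΔL = 20·log₁₀(r₂/r₁) = 20·log₁₀(85.9/10.6) = 18.174 dB.
L₂ = 78 − 20·log₁₀(85.9/10.6) = 78 − 18.174 = 59.83 dB.

60 dB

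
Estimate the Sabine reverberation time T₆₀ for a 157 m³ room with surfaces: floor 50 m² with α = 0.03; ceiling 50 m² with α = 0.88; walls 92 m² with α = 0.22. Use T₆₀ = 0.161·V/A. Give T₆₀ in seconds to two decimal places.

A = Σ Sᵢαᵢ = 50·0.03 + 50·0.88 + 92·0.22 = 65.74 m².
T₆₀ = 0.161·V/A = 0.161·157/65.74 = 0.384 s.

0.38 s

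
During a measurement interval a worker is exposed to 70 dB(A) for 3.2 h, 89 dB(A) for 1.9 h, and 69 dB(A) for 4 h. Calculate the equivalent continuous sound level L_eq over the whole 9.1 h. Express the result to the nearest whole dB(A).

Weight each interval's intensity by its duration and average over T = 9.1 h:
Σ tᵢ·10^(Lᵢ/10) = 3.2·10^(70/10) + 1.9·10^(89/10) + 4·10^(69/10) = 1.573e+09.
L_eq = 10·log₁₀(1.573e+09/9.1) = 82.38 dB(A).

82 dB(A)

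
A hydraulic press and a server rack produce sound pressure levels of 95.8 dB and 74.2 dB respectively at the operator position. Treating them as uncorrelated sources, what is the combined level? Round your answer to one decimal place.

Incoherent sources combine by intensity addition: L_total = 10·log₁₀(Σ 10^(L_i/10)).
Σ 10^(L/10) = 10^(95.8/10) + 10^(74.2/10) = 3.828e+09.
L_total = 10·log₁₀(3.828e+09) = 95.83 dB.

95.8 dB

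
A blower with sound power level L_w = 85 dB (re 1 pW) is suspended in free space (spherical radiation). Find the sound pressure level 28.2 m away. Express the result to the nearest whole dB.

45 dB

The power spreads over a sphere of area 4π·r², so L_p = L_w − 10·log₁₀(4π·r²).
4π·r² = 9993 m², 10·log₁₀ of that is 39.997 dB.
L_p = 85 − 39.997 = 45.00 dB.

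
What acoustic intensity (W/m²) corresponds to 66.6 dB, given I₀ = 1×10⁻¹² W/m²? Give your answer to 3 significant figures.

L = 10·log₁₀(I/I₀) ⇒ I = I₀·10^(L/10) = 10⁻¹² × 10^6.66.

4.57e-06 W/m²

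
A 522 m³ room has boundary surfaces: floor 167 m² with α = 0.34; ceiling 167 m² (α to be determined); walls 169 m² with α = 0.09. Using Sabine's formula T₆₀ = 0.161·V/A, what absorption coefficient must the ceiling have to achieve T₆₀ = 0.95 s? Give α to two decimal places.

A = 0.161·V/T₆₀ = 0.161·522/0.95 = 88.47 m² sabins.
Absorption from the other surfaces = 167·0.34 + 169·0.09 = 71.99 m², so the ceiling must supply 16.48 m² over 167 m².
α = 16.48/167 = 0.099.

0.10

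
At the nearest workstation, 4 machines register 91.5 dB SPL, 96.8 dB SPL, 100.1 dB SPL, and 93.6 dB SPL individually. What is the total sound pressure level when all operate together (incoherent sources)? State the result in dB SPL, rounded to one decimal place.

For uncorrelated sources the intensities add, so convert each level to linear form, sum, and take 10·log₁₀ of the total.
Σ 10^(L/10) = 10^(91.5/10) + 10^(96.8/10) + 10^(100.1/10) + 10^(93.6/10) = 1.872e+10.
L_total = 10·log₁₀(1.872e+10) = 102.72 dB SPL.

102.7 dB SPL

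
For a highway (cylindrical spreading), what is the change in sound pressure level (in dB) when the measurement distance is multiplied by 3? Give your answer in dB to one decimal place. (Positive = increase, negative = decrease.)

With cylindrical spreading the level changes by −10·log₁₀(r₂/r₁).
ΔL = −10·log₁₀(3) = -4.77 dB.

-4.8 dB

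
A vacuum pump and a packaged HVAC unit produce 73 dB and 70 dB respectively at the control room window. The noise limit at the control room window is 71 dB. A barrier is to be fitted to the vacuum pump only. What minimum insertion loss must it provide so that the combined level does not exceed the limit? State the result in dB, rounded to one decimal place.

8.9 dB

Fixed contribution from the other source: Σ 10^(L/10) = 10^(70/10) = 1.000e+07 (70.00 dB).
The limit corresponds to 10^(71/10) = 1.259e+07; subtracting the fixed part leaves 2.589e+06 for the vacuum pump, i.e. 64.13 dB.
Required insertion loss = 73 − 64.13 = 8.87 dB.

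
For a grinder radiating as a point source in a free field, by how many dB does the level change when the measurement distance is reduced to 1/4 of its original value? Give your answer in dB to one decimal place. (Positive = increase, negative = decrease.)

A point source loses 6 dB per doubling of distance; generally ΔL = −20·log₁₀(r₂/r₁).
ΔL = −20·log₁₀(0.25) = +12.04 dB.

+12.0 dB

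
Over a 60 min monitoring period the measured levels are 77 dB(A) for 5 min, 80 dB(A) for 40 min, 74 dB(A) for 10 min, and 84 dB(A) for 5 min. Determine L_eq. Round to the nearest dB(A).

The energy average is taken in the linear domain: L_eq = 10·log₁₀[(Σ tᵢ·10^(Lᵢ/10))/T], T = 60 min.
Σ tᵢ·10^(Lᵢ/10) = 5·10^(77/10) + 40·10^(80/10) + 10·10^(74/10) + 5·10^(84/10) = 5.758e+09.
L_eq = 10·log₁₀(5.758e+09/60) = 79.82 dB(A).

80 dB(A)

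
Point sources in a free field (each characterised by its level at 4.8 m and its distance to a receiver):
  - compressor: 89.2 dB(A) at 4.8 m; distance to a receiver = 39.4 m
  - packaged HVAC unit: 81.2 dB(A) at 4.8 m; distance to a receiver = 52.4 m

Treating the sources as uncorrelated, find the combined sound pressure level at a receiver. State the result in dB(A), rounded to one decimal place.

71.3 dB(A)

Propagate each source to the receiver with L = L_ref − 20·log₁₀(r/r_ref), then add intensities.
compressor: 89.2 − 20·log₁₀(39.4/4.8) = 89.2 − 18.29 = 70.91 dB(A).
packaged HVAC unit: 81.2 − 20·log₁₀(52.4/4.8) = 81.2 − 20.76 = 60.44 dB(A).
Σ 10^(L/10) = 1.345e+07 → L_total = 10·log₁₀(1.345e+07) = 71.29 dB(A).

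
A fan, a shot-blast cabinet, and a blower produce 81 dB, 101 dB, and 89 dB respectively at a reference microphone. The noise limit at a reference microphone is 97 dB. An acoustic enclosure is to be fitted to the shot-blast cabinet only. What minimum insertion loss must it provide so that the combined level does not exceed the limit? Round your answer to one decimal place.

Fixed contribution from the other sources: Σ 10^(L/10) = 10^(81/10) + 10^(89/10) = 9.202e+08 (89.64 dB).
The limit corresponds to 10^(97/10) = 5.012e+09; subtracting the fixed part leaves 4.092e+09 for the shot-blast cabinet, i.e. 96.12 dB.
So the shot-blast cabinet must be reduced from 101 to 96.12 dB: IL = 4.88 dB.

4.9 dB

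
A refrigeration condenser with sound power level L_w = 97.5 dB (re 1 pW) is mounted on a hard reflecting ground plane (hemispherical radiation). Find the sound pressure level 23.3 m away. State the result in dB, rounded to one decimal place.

62.2 dB

The power spreads over a hemisphere of area 2π·r², so L_p = L_w − 10·log₁₀(2π·r²).
2π·r² = 3411 m², 10·log₁₀ of that is 35.329 dB.
L_p = 97.5 − 35.329 = 62.17 dB.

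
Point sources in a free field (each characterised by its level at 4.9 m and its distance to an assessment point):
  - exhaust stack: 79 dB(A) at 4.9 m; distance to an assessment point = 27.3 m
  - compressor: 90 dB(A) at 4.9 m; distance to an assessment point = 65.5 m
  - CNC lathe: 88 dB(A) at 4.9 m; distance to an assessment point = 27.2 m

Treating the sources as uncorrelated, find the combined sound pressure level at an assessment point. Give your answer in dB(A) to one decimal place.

First find each source's level at the receiver (point-source: −20·log₁₀(r/r_ref)), then combine on an intensity basis.
exhaust stack: 79 − 20·log₁₀(27.3/4.9) = 79 − 14.92 = 64.08 dB(A).
compressor: 90 − 20·log₁₀(65.5/4.9) = 90 − 22.52 = 67.48 dB(A).
CNC lathe: 88 − 20·log₁₀(27.2/4.9) = 88 − 14.89 = 73.11 dB(A).
Σ 10^(L/10) = 2.863e+07 → L_total = 10·log₁₀(2.863e+07) = 74.57 dB(A).

74.6 dB(A)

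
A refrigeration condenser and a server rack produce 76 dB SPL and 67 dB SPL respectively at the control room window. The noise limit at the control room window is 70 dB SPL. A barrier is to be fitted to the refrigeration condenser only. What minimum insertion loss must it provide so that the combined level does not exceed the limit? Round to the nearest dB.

The untreated sources together contribute 10^(67/10) = 5.012e+06, i.e. 67.00 dB SPL.
To meet 70 dB SPL overall, the treated refrigeration condenser may contribute at most 10^(70/10) − 5.012e+06 = 4.988e+06, i.e. 66.98 dB SPL.
Required insertion loss = 76 − 66.98 = 9.02 dB.

9 dB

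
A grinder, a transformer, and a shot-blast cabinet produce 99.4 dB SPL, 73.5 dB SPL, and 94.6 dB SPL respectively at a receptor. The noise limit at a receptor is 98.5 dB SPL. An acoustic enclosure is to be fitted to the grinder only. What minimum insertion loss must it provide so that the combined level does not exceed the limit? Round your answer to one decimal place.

3.2 dB

Everything except the grinder sums to 10^(73.5/10) + 10^(94.6/10) = 2.906e+09 in linear terms, 94.63 dB SPL.
To meet 98.5 dB SPL overall, the treated grinder may contribute at most 10^(98.5/10) − 2.906e+09 = 4.173e+09, i.e. 96.20 dB SPL.
So the grinder must be reduced from 99.4 to 96.20 dB SPL: IL = 3.20 dB.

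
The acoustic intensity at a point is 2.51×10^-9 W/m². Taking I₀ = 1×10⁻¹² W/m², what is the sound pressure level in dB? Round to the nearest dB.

34 dB

I/I₀ = 2.51×10^-9/10⁻¹² = 2.51×10^3, and L = 10·log₁₀(I/I₀).
L = 10·(0.3997 + 3) = 34.00 dB.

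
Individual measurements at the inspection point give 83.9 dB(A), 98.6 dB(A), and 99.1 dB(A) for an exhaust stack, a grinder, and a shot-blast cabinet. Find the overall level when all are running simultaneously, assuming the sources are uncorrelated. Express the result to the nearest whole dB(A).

102 dB(A)

For uncorrelated sources the intensities add, so convert each level to linear form, sum, and take 10·log₁₀ of the total.
Σ 10^(L/10) = 10^(83.9/10) + 10^(98.6/10) + 10^(99.1/10) = 1.562e+10.
L_total = 10·log₁₀(1.562e+10) = 101.94 dB(A).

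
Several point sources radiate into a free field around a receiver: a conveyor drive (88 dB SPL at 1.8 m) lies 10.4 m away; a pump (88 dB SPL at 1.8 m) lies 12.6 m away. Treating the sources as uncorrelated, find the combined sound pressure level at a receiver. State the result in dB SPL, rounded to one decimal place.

Apply inverse-square spreading to bring every level to the receiver, then sum 10^(L/10).
conveyor drive: 88 − 20·log₁₀(10.4/1.8) = 88 − 15.24 = 72.76 dB SPL.
pump: 88 − 20·log₁₀(12.6/1.8) = 88 − 16.90 = 71.10 dB SPL.
Σ 10^(L/10) = 3.178e+07 → L_total = 10·log₁₀(3.178e+07) = 75.02 dB SPL.

75.0 dB SPL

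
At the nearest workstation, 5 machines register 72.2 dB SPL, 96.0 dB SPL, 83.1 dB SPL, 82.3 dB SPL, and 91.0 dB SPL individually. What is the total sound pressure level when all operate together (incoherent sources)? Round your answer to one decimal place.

97.5 dB SPL

Incoherent sources combine by intensity addition: L_total = 10·log₁₀(Σ 10^(L_i/10)).
Σ 10^(L/10) = 10^(72.2/10) + 10^(96.0/10) + 10^(83.1/10) + 10^(82.3/10) + 10^(91.0/10) = 5.631e+09.
L_total = 10·log₁₀(5.631e+09) = 97.51 dB SPL.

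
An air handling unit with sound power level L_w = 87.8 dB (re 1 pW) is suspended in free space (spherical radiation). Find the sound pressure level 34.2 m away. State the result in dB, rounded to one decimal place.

The power spreads over a sphere of area 4π·r², so L_p = L_w − 10·log₁₀(4π·r²).
4π·r² = 1.47e+04 m², 10·log₁₀ of that is 41.673 dB.
L_p = 87.8 − 41.673 = 46.13 dB.

46.1 dB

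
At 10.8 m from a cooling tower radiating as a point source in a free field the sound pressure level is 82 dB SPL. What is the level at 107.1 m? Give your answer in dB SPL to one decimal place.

Point-source attenuation: ΔL = 20·log₁₀(r₂/r₁) = 20·log₁₀(107.1/10.8) = 19.927 dB.
L₂ = 82 − 20·log₁₀(107.1/10.8) = 82 − 19.927 = 62.07 dB SPL.

62.1 dB SPL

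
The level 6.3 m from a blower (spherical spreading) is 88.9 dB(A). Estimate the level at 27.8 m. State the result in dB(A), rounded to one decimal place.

76.0 dB(A)

Spherical spreading from a point source gives a 20·log₁₀(r₂/r₁) drop.
L₂ = 88.9 − 20·log₁₀(27.8/6.3) = 88.9 − 12.894 = 76.01 dB(A).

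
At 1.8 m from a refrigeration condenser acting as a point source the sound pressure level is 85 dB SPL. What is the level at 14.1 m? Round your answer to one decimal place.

67.1 dB SPL

Point-source attenuation: ΔL = 20·log₁₀(r₂/r₁) = 20·log₁₀(14.1/1.8) = 17.879 dB.
L₂ = 85 − 20·log₁₀(14.1/1.8) = 85 − 17.879 = 67.12 dB SPL.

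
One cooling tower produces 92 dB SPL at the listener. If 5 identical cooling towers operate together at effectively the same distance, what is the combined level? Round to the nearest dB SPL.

With 5 equal, uncorrelated contributions the intensity is 5× that of one unit, giving a rise of 10·log₁₀ 5.
L_total = 92 + 10·log₁₀(5) = 92 + 6.990 = 98.99 dB SPL.

99 dB SPL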